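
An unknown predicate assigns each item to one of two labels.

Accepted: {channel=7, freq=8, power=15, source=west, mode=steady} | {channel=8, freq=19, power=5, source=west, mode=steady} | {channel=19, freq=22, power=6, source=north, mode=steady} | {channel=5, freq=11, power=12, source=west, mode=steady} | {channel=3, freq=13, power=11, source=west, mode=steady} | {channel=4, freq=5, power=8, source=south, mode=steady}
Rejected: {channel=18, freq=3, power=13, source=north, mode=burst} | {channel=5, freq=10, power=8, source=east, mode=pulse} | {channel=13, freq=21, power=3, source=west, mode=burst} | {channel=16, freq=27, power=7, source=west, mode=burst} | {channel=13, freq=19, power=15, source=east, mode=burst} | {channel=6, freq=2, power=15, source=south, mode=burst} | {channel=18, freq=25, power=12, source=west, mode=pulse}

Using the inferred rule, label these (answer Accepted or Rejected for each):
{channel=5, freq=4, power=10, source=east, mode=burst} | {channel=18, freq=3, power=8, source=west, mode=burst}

The classifier is using: mode is steady.
{channel=5, freq=4, power=10, source=east, mode=burst} → mode is burst → Rejected.
{channel=18, freq=3, power=8, source=west, mode=burst} → mode is burst → Rejected.

Rejected, Rejected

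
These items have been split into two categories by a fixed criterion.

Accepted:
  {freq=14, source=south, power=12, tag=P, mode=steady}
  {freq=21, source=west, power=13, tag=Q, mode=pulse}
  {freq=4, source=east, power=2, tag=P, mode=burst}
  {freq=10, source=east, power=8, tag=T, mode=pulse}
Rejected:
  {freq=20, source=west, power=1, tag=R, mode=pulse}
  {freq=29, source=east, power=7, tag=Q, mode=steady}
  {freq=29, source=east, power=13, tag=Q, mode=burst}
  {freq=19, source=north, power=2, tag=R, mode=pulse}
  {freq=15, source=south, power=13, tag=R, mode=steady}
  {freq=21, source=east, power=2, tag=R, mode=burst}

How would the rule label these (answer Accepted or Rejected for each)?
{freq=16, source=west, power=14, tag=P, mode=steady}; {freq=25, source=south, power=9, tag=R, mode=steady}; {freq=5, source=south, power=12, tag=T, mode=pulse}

The simplest hypothesis consistent with all the labels is: tag is not R AND freq ≤ 21.
Accepted: {freq=16, source=west, power=14, tag=P, mode=steady}, since tag is P, freq = 16.
Rejected: {freq=25, source=south, power=9, tag=R, mode=steady}, since tag is R, freq = 25.
Accepted: {freq=5, source=south, power=12, tag=T, mode=pulse}, since tag is T, freq = 5.

Accepted, Rejected, Accepted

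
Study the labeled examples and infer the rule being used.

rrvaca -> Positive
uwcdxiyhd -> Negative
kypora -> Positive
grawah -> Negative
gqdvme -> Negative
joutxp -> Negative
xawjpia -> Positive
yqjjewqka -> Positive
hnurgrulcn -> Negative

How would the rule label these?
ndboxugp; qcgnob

Checking candidate rules against both groups, what survives is: ends with 'a'.

Negative, Negative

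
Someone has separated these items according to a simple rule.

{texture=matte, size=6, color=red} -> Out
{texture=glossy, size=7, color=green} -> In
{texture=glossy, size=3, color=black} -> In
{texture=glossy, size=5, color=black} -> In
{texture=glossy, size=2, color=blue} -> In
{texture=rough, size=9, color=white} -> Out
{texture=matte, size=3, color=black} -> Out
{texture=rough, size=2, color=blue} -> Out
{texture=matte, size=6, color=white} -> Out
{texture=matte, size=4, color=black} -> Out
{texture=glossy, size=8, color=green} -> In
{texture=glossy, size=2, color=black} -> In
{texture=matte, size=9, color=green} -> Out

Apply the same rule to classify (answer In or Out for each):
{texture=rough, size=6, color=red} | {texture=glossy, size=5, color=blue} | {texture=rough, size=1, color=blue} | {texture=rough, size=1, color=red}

The simplest hypothesis consistent with all the labels is: texture is glossy.
{texture=rough, size=6, color=red}: Out (texture is rough).
{texture=glossy, size=5, color=blue}: In (texture is glossy).
{texture=rough, size=1, color=blue}: Out (texture is rough).
{texture=rough, size=1, color=red}: Out (texture is rough).

Out, In, Out, Out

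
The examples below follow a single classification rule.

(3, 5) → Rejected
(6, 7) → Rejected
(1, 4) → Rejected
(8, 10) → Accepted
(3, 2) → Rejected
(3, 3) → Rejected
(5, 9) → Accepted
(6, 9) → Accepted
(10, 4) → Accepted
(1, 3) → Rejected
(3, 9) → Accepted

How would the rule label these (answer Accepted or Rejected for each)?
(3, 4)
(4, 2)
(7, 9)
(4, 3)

All 'Accepted' examples share one property — max ≥ 8 — and every 'Rejected' example lacks it.
(3, 4): max 4, lacks this property → Rejected. (4, 2): max 4, lacks this property → Rejected. (7, 9): max 9, qualifies → Accepted. (4, 3): max 4, lacks this property → Rejected.

Rejected, Rejected, Accepted, Rejected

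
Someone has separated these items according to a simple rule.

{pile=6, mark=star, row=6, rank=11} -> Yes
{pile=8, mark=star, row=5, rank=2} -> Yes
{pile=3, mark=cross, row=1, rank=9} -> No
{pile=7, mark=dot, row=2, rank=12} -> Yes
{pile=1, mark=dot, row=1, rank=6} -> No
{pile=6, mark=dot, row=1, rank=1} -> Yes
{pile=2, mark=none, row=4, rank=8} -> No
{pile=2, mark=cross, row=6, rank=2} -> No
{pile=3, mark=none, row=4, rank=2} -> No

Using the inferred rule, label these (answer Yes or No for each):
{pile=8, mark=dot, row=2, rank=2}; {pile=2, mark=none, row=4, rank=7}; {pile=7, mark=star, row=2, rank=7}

The classifier is using: pile ≥ 6.
Yes: {pile=8, mark=dot, row=2, rank=2}, since pile = 8.
No: {pile=2, mark=none, row=4, rank=7}, since pile = 2.
Yes: {pile=7, mark=star, row=2, rank=7}, since pile = 7.

Yes, No, Yes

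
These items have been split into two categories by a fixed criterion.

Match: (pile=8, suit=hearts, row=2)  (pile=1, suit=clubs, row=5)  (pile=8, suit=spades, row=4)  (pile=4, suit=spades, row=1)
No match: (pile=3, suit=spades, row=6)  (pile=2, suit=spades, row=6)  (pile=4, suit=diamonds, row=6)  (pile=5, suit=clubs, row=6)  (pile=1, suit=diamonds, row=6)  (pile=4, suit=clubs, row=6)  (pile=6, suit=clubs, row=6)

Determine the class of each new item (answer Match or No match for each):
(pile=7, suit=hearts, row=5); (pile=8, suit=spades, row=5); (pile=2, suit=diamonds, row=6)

The distinguishing property — row ≤ 5 — holds for all the 'Match' cases and none of the 'No match' cases.
(pile=7, suit=hearts, row=5) → row = 5 → Match. (pile=8, suit=spades, row=5) → row = 5 → Match. (pile=2, suit=diamonds, row=6) → row = 6 → No match.

Match, Match, No match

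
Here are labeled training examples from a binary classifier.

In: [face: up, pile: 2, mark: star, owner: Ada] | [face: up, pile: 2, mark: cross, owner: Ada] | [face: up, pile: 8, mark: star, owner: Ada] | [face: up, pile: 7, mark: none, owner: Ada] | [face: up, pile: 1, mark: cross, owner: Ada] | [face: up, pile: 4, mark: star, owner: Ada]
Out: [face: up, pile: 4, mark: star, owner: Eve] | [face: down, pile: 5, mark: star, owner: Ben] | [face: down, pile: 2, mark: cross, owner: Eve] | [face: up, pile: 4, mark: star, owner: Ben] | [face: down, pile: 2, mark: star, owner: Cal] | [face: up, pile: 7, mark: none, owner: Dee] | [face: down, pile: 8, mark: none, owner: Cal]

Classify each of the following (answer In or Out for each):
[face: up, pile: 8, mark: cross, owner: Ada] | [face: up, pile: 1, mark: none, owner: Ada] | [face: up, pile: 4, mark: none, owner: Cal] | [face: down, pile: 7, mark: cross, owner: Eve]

A rule that fits every label: owner is Ada — true of each 'In' example, false of each 'Out' one.

In, In, Out, Out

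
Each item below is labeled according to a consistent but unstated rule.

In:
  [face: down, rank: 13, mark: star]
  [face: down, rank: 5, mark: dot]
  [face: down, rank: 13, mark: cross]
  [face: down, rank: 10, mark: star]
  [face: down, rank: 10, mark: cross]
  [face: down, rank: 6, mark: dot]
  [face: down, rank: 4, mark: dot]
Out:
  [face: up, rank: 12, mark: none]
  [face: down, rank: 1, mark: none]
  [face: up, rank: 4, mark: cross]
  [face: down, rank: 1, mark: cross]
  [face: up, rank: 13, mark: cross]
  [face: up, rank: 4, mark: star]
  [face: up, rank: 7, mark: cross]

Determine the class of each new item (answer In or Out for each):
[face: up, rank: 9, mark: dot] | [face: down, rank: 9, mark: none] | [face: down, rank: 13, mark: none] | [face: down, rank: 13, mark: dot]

Out, In, In, In

All 'In' examples share one property — face is down AND rank ≥ 4 — and every 'Out' example lacks it.
[face: up, rank: 9, mark: dot] → face is up, rank = 9 → Out.
[face: down, rank: 9, mark: none] → face is down, rank = 9 → In.
[face: down, rank: 13, mark: none] → face is down, rank = 13 → In.
[face: down, rank: 13, mark: dot] → face is down, rank = 13 → In.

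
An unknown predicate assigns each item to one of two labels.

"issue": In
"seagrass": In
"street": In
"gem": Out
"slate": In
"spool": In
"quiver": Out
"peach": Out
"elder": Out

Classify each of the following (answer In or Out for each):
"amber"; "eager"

Out, Out

'In' ⟺ contains 's'.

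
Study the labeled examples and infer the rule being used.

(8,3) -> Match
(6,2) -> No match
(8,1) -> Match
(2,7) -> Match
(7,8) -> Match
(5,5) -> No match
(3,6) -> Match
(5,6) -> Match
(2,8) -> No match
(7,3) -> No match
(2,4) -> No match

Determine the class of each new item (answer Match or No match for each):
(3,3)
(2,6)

Every 'Match' example satisfies: sum is odd. None of the 'No match' examples do.
(3,3): 3+3 = 6, fails this test → No match. (2,6): 2+6 = 8, fails this test → No match.

No match, No match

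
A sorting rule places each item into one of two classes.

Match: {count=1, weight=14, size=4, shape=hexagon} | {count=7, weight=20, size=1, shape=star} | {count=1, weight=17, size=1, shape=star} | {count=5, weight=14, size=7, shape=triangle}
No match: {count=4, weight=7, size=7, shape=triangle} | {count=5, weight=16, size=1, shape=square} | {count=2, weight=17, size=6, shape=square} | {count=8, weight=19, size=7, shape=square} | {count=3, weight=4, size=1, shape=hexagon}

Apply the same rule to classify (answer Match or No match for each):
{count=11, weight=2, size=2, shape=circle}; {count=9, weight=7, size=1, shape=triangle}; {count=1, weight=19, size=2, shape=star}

The common property of the 'Match' items is: shape is star OR weight = 14. No 'No match' item has it.
{count=11, weight=2, size=2, shape=circle}: shape is circle, weight = 2 — does not pass, so No match.
{count=9, weight=7, size=1, shape=triangle}: shape is triangle, weight = 7 — does not pass, so No match.
{count=1, weight=19, size=2, shape=star}: shape is star, weight = 19 — meets the rule, so Match.

No match, No match, Match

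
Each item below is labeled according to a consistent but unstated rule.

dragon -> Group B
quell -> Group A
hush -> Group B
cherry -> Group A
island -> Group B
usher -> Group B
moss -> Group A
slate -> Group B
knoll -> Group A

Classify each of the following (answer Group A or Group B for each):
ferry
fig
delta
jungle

Group A, Group B, Group B, Group B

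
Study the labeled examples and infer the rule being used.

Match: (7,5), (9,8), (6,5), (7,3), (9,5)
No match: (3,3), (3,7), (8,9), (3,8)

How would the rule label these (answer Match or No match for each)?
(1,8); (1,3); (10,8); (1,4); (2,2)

No match, No match, Match, No match, No match

Comparing the two groups points to one rule — first > second.
(1,8): 1 < 8, fails this test → No match. (1,3): 1 < 3, fails this test → No match. (10,8): 10 > 8, satisfies this → Match. (1,4): 1 < 4, fails this test → No match. (2,2): 2 = 2, fails this test → No match.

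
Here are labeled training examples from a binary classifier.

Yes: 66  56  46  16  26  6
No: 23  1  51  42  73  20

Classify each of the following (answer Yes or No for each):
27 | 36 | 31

Every 'Yes' example satisfies: ends in digit 6. None of the 'No' examples do.

No, Yes, No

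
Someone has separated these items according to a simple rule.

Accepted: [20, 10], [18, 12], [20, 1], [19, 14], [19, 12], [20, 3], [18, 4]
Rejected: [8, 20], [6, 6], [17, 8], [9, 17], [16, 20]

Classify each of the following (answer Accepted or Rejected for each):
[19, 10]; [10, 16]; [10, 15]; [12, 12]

Accepted, Rejected, Rejected, Rejected

The common property of the 'Accepted' items is: first ≥ 18. No 'Rejected' item has it.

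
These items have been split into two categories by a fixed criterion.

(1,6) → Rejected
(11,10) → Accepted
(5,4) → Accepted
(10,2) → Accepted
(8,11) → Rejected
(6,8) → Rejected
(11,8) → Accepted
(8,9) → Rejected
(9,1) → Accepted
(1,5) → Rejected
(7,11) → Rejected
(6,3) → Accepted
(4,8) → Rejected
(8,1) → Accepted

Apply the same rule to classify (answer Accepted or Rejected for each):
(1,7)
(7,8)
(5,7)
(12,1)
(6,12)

The common property of the 'Accepted' items is: first > second. No 'Rejected' item has it.
(1,7) — 1 < 7, hence Rejected.
(7,8) — 7 < 8, hence Rejected.
(5,7) — 5 < 7, hence Rejected.
(12,1) — 12 > 1, hence Accepted.
(6,12) — 6 < 12, hence Rejected.

Rejected, Rejected, Rejected, Accepted, Rejected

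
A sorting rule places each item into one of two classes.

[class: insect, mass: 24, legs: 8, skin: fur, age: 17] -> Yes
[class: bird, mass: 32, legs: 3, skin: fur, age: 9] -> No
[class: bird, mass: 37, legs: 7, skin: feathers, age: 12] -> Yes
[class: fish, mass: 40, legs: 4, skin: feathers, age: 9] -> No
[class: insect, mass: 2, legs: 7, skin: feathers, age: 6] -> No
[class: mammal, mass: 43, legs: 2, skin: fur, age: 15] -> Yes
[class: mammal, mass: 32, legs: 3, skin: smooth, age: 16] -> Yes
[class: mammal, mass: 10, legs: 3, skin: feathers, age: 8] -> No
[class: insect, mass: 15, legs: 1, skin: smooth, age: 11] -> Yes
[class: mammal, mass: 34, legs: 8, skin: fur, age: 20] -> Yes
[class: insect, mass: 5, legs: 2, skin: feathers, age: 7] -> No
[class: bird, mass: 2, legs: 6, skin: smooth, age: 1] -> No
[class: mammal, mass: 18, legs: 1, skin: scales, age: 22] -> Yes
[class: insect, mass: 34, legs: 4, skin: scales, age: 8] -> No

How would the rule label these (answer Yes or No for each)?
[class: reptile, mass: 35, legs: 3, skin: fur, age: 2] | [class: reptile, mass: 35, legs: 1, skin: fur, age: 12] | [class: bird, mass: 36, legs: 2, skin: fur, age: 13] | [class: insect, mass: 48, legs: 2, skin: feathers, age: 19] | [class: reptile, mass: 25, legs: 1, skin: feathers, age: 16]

'Yes' ⟺ age ≥ 11.
[class: reptile, mass: 35, legs: 3, skin: fur, age: 2]: age = 2, does not fit → No. [class: reptile, mass: 35, legs: 1, skin: fur, age: 12]: age = 12, qualifies → Yes. [class: bird, mass: 36, legs: 2, skin: fur, age: 13]: age = 13, qualifies → Yes. [class: insect, mass: 48, legs: 2, skin: feathers, age: 19]: age = 19, qualifies → Yes. [class: reptile, mass: 25, legs: 1, skin: feathers, age: 16]: age = 16, qualifies → Yes.

No, Yes, Yes, Yes, Yes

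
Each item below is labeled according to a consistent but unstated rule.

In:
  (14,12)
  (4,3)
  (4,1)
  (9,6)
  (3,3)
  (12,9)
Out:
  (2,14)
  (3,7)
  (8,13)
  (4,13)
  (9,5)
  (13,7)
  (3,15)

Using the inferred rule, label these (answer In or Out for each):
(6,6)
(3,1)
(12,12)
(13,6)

In, In, In, Out

All 'In' examples share one property — |first − second| ≤ 3 — and every 'Out' example lacks it.
In: (6,6), since |6−6| = 0.
In: (3,1), since |3−1| = 2.
In: (12,12), since |12−12| = 0.
Out: (13,6), since |13−6| = 7.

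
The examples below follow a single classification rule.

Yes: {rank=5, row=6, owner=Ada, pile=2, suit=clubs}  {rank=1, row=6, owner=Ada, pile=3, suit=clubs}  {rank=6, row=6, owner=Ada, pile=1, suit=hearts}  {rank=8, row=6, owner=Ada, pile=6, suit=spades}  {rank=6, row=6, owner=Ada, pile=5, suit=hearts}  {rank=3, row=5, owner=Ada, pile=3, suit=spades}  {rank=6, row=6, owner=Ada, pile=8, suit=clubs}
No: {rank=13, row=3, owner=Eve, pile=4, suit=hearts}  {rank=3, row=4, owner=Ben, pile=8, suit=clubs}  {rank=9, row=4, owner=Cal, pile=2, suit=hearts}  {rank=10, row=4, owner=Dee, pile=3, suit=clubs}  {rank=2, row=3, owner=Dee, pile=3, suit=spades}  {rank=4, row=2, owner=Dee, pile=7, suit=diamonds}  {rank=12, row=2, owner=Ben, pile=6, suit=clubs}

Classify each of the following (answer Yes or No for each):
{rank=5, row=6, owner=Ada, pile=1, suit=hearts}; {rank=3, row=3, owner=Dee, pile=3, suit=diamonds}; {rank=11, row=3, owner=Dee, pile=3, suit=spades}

The simplest hypothesis consistent with all the labels is: owner is Ada.
{rank=5, row=6, owner=Ada, pile=1, suit=hearts}: owner is Ada — fits, so Yes.
{rank=3, row=3, owner=Dee, pile=3, suit=diamonds}: owner is Dee — fails the rule, so No.
{rank=11, row=3, owner=Dee, pile=3, suit=spades}: owner is Dee — fails the rule, so No.

Yes, No, No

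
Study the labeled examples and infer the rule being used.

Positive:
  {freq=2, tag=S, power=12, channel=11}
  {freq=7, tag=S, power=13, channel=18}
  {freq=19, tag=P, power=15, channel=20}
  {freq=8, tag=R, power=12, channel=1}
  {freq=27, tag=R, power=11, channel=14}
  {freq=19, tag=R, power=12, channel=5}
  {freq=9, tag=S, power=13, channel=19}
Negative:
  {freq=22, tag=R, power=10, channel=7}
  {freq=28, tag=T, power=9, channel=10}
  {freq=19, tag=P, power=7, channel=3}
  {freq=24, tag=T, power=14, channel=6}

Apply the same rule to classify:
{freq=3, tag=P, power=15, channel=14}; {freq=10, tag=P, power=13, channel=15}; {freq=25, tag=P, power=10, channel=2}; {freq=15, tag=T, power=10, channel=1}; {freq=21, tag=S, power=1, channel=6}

The classifier is using: freq ≠ 24 AND power ≥ 11.
{freq=3, tag=P, power=15, channel=14} → freq = 3, power = 15 → Positive. {freq=10, tag=P, power=13, channel=15} → freq = 10, power = 13 → Positive. {freq=25, tag=P, power=10, channel=2} → freq = 25, power = 10 → Negative. {freq=15, tag=T, power=10, channel=1} → freq = 15, power = 10 → Negative. {freq=21, tag=S, power=1, channel=6} → freq = 21, power = 1 → Negative.

Positive, Positive, Negative, Negative, Negative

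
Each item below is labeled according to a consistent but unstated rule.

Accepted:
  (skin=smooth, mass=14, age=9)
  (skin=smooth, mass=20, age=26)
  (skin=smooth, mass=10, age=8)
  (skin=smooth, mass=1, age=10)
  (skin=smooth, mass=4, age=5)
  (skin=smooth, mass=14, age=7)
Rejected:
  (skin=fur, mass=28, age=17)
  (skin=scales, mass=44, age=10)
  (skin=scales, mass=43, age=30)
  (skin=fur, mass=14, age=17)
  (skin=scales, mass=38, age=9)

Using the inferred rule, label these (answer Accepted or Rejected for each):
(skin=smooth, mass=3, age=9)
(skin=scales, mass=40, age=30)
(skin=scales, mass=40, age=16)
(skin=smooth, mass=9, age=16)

The classifier is using: skin is smooth.
(skin=smooth, mass=3, age=9) — skin is smooth, hence Accepted. (skin=scales, mass=40, age=30) — skin is scales, hence Rejected. (skin=scales, mass=40, age=16) — skin is scales, hence Rejected. (skin=smooth, mass=9, age=16) — skin is smooth, hence Accepted.

Accepted, Rejected, Rejected, Accepted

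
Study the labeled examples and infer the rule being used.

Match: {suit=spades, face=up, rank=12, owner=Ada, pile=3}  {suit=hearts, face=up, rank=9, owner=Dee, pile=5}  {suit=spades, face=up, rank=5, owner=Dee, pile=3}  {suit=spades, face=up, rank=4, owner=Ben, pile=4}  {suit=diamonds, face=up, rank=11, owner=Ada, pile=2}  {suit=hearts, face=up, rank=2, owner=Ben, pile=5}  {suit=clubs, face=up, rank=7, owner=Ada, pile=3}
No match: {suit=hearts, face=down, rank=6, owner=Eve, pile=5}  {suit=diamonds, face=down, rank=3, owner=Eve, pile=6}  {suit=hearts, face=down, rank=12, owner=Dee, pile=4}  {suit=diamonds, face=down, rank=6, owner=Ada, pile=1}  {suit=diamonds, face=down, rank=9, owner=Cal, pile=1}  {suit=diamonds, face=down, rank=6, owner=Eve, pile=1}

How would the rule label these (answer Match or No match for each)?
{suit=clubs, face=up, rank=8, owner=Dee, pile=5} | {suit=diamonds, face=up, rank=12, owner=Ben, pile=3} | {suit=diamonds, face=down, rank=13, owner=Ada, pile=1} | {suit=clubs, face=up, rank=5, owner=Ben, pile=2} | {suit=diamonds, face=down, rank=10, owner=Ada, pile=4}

All 'Match' examples share one property — face is up — and every 'No match' example lacks it.

Match, Match, No match, Match, No match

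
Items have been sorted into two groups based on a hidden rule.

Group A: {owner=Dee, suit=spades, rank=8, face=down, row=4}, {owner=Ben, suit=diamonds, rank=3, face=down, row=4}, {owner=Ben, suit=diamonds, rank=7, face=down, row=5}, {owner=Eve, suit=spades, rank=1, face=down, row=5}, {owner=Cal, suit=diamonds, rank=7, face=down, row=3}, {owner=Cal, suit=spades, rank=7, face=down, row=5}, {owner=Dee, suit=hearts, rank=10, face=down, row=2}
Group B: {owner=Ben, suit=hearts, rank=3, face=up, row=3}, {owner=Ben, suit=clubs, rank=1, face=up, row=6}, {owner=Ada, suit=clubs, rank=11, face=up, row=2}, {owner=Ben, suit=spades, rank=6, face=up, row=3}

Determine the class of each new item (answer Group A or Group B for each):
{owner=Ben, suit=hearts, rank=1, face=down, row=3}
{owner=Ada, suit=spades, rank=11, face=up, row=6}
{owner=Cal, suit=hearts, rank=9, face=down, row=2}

The rule appears to be: face is down.

Group A, Group B, Group A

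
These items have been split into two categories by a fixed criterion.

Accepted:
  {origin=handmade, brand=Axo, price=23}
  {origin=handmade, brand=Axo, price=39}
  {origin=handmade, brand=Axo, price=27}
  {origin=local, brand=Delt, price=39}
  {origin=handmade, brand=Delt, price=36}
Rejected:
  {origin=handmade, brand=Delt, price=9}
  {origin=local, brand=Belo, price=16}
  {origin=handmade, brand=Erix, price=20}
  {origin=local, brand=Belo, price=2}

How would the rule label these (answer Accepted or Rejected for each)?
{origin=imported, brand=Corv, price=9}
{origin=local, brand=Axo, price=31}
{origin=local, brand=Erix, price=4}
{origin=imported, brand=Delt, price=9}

The distinguishing property — price ≥ 23 — holds for all the 'Accepted' cases and none of the 'Rejected' cases.

Rejected, Accepted, Rejected, Rejected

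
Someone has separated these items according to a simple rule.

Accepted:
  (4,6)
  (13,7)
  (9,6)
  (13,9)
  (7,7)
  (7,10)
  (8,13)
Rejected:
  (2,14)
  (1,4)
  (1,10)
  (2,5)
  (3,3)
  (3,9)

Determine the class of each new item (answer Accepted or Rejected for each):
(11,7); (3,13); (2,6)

Every 'Accepted' example satisfies: first ≥ 4. None of the 'Rejected' examples do.
(11,7): first 11, fits → Accepted.
(3,13): first 3, does not satisfy this → Rejected.
(2,6): first 2, does not satisfy this → Rejected.

Accepted, Rejected, Rejected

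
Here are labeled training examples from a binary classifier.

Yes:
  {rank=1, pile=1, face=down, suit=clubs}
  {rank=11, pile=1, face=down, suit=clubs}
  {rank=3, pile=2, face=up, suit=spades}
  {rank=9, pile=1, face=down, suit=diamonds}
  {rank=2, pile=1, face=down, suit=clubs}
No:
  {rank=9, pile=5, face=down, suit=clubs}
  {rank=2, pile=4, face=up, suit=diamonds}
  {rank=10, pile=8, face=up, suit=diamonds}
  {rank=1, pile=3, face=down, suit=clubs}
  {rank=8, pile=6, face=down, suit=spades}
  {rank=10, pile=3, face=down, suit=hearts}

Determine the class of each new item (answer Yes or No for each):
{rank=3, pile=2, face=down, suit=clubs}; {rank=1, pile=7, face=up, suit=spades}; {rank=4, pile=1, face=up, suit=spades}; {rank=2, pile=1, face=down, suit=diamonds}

Yes, No, Yes, Yes

The simplest hypothesis consistent with all the labels is: pile ≤ 2.
Yes: {rank=3, pile=2, face=down, suit=clubs}, since pile = 2. No: {rank=1, pile=7, face=up, suit=spades}, since pile = 7. Yes: {rank=4, pile=1, face=up, suit=spades}, since pile = 1. Yes: {rank=2, pile=1, face=down, suit=diamonds}, since pile = 1.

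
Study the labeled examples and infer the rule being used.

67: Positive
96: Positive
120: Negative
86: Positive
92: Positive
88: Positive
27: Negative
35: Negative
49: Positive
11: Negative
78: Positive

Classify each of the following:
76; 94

The common property of the 'Positive' items is: digit sum ≥ 10. No 'Negative' item has it.
Positive: 76, since digit sum 7+6 = 13. Positive: 94, since digit sum 9+4 = 13.

Positive, Positive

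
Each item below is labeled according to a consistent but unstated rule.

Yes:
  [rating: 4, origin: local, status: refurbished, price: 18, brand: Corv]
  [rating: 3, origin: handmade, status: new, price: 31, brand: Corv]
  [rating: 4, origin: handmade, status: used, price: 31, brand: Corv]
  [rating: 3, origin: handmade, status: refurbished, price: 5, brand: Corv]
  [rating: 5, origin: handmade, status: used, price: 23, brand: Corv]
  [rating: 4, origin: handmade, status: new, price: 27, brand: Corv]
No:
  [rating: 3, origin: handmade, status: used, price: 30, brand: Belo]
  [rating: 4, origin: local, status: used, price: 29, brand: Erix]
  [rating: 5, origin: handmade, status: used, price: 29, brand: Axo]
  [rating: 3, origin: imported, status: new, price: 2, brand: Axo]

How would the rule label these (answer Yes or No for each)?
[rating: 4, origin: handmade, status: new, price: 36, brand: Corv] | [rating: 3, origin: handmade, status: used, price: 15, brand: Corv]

A rule that fits every label: brand is Corv — true of each 'Yes' example, false of each 'No' one.
[rating: 4, origin: handmade, status: new, price: 36, brand: Corv]: Yes (brand is Corv).
[rating: 3, origin: handmade, status: used, price: 15, brand: Corv]: Yes (brand is Corv).

Yes, Yes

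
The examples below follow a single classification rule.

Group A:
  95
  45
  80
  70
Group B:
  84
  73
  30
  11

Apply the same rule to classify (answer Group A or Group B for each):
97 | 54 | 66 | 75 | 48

Group B, Group B, Group B, Group A, Group B

The common property of the 'Group A' items is: multiple of 5 AND at least 45. No 'Group B' item has it.
97: Group B (97 = 5·19 + 2, 97 ≥ 45).
54: Group B (54 = 5·10 + 4, 54 ≥ 45).
66: Group B (66 = 5·13 + 1, 66 ≥ 45).
75: Group A (75 = 5·15, 75 ≥ 45).
48: Group B (48 = 5·9 + 3, 48 ≥ 45).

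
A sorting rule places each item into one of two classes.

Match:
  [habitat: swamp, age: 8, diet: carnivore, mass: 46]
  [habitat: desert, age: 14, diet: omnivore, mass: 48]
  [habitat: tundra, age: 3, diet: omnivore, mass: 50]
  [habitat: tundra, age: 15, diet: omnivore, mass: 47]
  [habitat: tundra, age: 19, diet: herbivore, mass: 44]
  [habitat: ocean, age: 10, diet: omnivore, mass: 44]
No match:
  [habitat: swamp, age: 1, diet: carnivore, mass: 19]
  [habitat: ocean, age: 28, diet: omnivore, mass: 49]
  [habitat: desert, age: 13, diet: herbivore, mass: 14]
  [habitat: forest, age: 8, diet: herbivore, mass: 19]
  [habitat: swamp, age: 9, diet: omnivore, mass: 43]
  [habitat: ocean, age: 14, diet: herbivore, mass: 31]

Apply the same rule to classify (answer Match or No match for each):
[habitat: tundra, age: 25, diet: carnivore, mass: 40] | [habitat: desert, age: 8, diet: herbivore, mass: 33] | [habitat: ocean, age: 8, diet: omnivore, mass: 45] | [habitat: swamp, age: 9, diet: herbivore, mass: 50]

No match, No match, Match, Match

Every 'Match' example satisfies: mass ≥ 44 AND age ≤ 19. None of the 'No match' examples do.
[habitat: tundra, age: 25, diet: carnivore, mass: 40] — mass = 40, age = 25, hence No match.
[habitat: desert, age: 8, diet: herbivore, mass: 33] — mass = 33, age = 8, hence No match.
[habitat: ocean, age: 8, diet: omnivore, mass: 45] — mass = 45, age = 8, hence Match.
[habitat: swamp, age: 9, diet: herbivore, mass: 50] — mass = 50, age = 9, hence Match.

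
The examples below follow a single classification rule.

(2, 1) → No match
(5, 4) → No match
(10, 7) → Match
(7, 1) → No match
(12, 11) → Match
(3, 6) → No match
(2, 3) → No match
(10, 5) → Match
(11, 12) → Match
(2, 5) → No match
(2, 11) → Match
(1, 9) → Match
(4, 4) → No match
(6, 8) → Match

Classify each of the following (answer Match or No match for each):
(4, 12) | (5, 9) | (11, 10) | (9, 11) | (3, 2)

Match, Match, Match, Match, No match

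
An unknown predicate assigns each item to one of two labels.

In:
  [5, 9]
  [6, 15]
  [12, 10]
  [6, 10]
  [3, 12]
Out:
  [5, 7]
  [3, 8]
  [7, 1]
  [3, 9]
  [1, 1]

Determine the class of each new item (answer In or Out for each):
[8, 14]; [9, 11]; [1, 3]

In, In, Out

The rule appears to be: sum ≥ 14.
[8, 14] — 8+14 = 22, hence In. [9, 11] — 9+11 = 20, hence In. [1, 3] — 1+3 = 4, hence Out.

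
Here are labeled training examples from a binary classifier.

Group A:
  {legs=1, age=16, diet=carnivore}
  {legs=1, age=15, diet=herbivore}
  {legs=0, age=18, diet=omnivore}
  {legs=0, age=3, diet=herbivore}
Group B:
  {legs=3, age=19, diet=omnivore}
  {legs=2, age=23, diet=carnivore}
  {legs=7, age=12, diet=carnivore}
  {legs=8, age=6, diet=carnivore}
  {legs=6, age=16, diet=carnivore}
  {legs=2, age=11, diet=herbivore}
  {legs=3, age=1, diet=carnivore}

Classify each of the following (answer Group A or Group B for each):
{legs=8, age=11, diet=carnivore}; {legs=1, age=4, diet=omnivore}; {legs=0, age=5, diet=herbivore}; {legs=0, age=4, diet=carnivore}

Group B, Group A, Group A, Group A

The classifier is using: legs ≤ 1.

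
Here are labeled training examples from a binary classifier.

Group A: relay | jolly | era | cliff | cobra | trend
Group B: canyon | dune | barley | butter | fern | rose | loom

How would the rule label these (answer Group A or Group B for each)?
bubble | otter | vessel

Group B, Group A, Group B

The rule appears to be: odd length.
bubble: Group B (length 6).
otter: Group A (length 5).
vessel: Group B (length 6).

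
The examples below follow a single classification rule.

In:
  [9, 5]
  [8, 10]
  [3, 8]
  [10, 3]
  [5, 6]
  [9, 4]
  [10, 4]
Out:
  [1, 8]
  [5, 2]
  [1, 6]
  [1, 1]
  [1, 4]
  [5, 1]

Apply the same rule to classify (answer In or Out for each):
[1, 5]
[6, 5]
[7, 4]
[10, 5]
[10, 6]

The simplest hypothesis consistent with all the labels is: sum ≥ 11.
[1, 5] → 1+5 = 6 → Out. [6, 5] → 6+5 = 11 → In. [7, 4] → 7+4 = 11 → In. [10, 5] → 10+5 = 15 → In. [10, 6] → 10+6 = 16 → In.

Out, In, In, In, In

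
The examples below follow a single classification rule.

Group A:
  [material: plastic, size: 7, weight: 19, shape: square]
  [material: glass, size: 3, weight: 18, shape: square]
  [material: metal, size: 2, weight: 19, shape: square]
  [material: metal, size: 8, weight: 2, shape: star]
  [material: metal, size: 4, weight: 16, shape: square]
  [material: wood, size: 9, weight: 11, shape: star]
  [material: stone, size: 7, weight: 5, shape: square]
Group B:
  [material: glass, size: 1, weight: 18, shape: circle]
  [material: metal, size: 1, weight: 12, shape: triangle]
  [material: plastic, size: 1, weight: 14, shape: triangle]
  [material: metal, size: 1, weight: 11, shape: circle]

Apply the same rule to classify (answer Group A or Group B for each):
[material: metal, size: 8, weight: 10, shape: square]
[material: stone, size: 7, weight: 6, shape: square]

Group A, Group A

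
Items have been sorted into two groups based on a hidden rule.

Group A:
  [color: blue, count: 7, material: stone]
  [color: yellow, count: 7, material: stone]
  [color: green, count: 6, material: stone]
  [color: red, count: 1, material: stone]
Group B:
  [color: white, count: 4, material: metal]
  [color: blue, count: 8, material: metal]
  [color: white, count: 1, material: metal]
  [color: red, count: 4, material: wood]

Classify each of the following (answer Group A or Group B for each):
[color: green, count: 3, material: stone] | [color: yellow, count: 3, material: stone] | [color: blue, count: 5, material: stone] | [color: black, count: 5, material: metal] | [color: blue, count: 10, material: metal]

One predicate separates the groups cleanly: material is stone.

Group A, Group A, Group A, Group B, Group B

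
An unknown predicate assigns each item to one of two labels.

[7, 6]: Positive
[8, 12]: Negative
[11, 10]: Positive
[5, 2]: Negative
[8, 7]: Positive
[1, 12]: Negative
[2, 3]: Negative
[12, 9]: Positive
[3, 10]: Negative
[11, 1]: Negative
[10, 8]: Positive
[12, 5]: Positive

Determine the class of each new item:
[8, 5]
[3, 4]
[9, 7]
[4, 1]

The simplest hypothesis consistent with all the labels is: first > second AND sum ≥ 13.
[8, 5] → 8 > 5, 8+5 = 13 → Positive.
[3, 4] → 3 < 4, 3+4 = 7 → Negative.
[9, 7] → 9 > 7, 9+7 = 16 → Positive.
[4, 1] → 4 > 1, 4+1 = 5 → Negative.

Positive, Negative, Positive, Negative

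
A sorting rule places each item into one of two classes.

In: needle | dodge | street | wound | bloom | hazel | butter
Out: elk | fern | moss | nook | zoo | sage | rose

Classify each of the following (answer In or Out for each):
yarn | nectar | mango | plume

Rule: length ≥ 5. This holds for each 'In' example and fails for each 'Out' one.
yarn: length 4 — doesn't match, so Out. nectar: length 6 — matches, so In. mango: length 5 — matches, so In. plume: length 5 — matches, so In.

Out, In, In, In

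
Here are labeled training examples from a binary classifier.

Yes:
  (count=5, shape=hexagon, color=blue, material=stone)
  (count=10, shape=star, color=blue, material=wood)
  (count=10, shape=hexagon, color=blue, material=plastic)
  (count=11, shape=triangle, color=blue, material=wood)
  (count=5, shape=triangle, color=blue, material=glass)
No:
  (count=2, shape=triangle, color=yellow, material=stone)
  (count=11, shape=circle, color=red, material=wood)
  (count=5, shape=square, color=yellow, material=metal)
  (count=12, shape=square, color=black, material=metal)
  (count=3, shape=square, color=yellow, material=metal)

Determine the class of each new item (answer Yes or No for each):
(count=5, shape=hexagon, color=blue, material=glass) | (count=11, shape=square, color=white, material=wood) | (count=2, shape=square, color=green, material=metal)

Yes, No, No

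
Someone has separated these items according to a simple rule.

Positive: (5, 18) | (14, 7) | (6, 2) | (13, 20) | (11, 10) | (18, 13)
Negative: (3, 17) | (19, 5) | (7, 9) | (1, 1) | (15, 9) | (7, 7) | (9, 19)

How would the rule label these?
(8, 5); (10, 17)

The simplest hypothesis consistent with all the labels is: product is even.
(8, 5): Positive (8·5 = 40).
(10, 17): Positive (10·17 = 170).

Positive, Positive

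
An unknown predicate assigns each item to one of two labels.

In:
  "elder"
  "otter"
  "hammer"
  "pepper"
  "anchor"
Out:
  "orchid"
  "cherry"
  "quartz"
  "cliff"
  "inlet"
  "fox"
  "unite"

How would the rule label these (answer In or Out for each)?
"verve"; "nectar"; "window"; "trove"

Out, In, Out, Out

Looking at the examples, the only property every 'In' case has and every 'Out' case lacks is: ends with 'r'.
Out: "verve", since ends with 'e'. In: "nectar", since ends with 'r'. Out: "window", since ends with 'w'. Out: "trove", since ends with 'e'.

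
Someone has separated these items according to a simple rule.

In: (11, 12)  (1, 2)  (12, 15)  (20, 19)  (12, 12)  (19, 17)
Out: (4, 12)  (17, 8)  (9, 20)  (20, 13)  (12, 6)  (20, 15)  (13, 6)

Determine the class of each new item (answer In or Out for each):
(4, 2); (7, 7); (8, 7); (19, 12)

All 'In' examples share one property — |first − second| ≤ 3 — and every 'Out' example lacks it.
(4, 2) → |4−2| = 2 → In. (7, 7) → |7−7| = 0 → In. (8, 7) → |8−7| = 1 → In. (19, 12) → |19−12| = 7 → Out.

In, In, In, Out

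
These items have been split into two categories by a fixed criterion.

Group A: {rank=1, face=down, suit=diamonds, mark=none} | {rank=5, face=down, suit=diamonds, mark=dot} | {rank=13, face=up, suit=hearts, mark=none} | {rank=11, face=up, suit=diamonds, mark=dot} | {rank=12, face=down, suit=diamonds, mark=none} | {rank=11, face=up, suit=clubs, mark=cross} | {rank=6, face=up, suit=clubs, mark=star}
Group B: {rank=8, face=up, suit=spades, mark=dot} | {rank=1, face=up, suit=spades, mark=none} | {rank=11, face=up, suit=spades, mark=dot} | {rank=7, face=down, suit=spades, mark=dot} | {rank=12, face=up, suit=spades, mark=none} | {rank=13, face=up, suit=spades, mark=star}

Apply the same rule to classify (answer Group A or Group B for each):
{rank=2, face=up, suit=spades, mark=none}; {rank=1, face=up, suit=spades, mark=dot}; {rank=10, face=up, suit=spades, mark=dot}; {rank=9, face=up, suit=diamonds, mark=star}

The distinguishing property — suit is not spades — holds for all the 'Group A' cases and none of the 'Group B' cases.
{rank=2, face=up, suit=spades, mark=none} — suit is spades, hence Group B.
{rank=1, face=up, suit=spades, mark=dot} — suit is spades, hence Group B.
{rank=10, face=up, suit=spades, mark=dot} — suit is spades, hence Group B.
{rank=9, face=up, suit=diamonds, mark=star} — suit is diamonds, hence Group A.

Group B, Group B, Group B, Group A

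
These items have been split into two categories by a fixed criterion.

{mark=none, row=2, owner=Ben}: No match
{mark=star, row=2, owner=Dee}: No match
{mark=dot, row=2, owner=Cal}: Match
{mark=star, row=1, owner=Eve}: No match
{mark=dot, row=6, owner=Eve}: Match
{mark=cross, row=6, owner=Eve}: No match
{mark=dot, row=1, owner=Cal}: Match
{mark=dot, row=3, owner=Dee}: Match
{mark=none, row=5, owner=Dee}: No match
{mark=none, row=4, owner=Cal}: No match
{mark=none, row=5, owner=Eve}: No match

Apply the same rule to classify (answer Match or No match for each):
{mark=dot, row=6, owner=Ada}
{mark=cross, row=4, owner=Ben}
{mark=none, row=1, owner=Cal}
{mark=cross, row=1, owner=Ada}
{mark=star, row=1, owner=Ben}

Match, No match, No match, No match, No match

Comparing the two groups points to one rule — mark is dot.
{mark=dot, row=6, owner=Ada} — mark is dot, hence Match. {mark=cross, row=4, owner=Ben} — mark is cross, hence No match. {mark=none, row=1, owner=Cal} — mark is none, hence No match. {mark=cross, row=1, owner=Ada} — mark is cross, hence No match. {mark=star, row=1, owner=Ben} — mark is star, hence No match.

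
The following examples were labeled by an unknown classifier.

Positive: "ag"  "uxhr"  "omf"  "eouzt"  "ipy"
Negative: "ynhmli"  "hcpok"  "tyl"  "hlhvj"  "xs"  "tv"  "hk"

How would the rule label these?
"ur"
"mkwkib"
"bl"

The classifier is using: starts with a vowel.
"ur": starts with 'u' — passes, so Positive.
"mkwkib": starts with 'm' — lacks this property, so Negative.
"bl": starts with 'b' — lacks this property, so Negative.

Positive, Negative, Negative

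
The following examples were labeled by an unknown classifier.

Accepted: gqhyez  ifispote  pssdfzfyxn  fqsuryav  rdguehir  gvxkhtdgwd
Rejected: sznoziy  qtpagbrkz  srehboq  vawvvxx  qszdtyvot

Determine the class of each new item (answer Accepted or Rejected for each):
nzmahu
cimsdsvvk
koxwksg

The pattern is that an item is 'Accepted' exactly when: even length.

Accepted, Rejected, Rejected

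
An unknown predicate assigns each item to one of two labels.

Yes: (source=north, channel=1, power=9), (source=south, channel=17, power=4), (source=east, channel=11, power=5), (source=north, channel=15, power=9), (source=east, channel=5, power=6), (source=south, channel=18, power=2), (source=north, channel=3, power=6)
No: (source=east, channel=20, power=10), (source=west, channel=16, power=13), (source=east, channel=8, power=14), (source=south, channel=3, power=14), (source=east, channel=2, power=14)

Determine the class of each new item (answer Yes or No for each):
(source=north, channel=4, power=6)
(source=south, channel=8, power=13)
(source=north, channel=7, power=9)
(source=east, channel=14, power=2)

Yes, No, Yes, Yes

'Yes' ⟺ power ≤ 9.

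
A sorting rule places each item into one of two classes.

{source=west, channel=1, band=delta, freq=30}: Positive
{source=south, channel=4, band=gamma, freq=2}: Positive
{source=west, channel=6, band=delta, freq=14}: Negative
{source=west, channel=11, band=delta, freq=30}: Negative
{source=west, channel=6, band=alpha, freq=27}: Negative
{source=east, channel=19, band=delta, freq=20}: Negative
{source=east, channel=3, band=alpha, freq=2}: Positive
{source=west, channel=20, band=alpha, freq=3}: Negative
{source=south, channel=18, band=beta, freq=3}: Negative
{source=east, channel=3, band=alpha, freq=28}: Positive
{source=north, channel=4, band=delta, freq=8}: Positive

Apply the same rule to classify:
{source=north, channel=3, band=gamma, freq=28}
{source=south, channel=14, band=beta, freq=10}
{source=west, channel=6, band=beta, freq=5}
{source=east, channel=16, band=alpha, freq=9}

Positive, Negative, Negative, Negative

The simplest hypothesis consistent with all the labels is: channel ≤ 4.
{source=north, channel=3, band=gamma, freq=28} — channel = 3, hence Positive. {source=south, channel=14, band=beta, freq=10} — channel = 14, hence Negative. {source=west, channel=6, band=beta, freq=5} — channel = 6, hence Negative. {source=east, channel=16, band=alpha, freq=9} — channel = 16, hence Negative.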